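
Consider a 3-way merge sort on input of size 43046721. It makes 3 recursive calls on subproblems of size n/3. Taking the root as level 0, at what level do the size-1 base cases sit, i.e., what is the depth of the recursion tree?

For divide and conquer with division factor 3:

Problem sizes at each level:
Level 0: 43046721
Level 1: 14348907
Level 2: 4782969
Level 3: 1594323
Level 4: 531441
Level 5: 177147
Level 6: 59049
Level 7: 19683
Level 8: 6561
Level 9: 2187
Level 10: 729
Level 11: 243
Level 12: 81
Level 13: 27
Level 14: 9
Level 15: 3
Level 16: 1

The root is level 0 and the size-1 base case is level 16 (the tree spans levels 0 through 16, i.e. 17 levels counting the root), so the depth is the number of divisions: log_3(43046721) = 16

The recursion tree depth is log_3(43046721) = 16. At each level, the problem size is divided by 3, so it takes 16 divisions to reduce to a base case of size 1. The algorithm makes 3 recursive calls at each level.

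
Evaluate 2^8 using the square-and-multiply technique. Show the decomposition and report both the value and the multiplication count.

Computing 2^8 by squaring (build up from 2^1; each line after the first costs one multiplication):

2^1 = 2
2^2 = (2^1)^2 = 2^2 = 4
2^4 = (2^2)^2 = 4^2 = 16
2^8 = (2^4)^2 = 16^2 = 256

Result: 256
Multiplications needed: 3 (3 lines after 2^1)

2^8 = 256. Using exponentiation by squaring, this requires 3 multiplications. The key idea: if the exponent is even, square the half-power; if odd, multiply by the base once.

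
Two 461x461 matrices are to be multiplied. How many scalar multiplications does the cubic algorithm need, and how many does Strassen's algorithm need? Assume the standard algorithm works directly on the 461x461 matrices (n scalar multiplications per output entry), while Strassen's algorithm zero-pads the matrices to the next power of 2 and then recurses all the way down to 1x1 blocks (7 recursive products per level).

Matrix multiplication for 461x461 matrices:

Strassen's algorithm requires power-of-2 dimensions. Pad 461x461 to 512x512 (next power of 2).

Standard algorithm: 461^3 = 97972181 multiplications
Strassen's algorithm: 7^(log2(512)) = 7^9 = 40353607 multiplications
Savings: 97972181 - 40353607 = 57618574 multiplications

Standard: 97972181 multiplications (461^3). Strassen: 40353607 multiplications (7^9, after padding to 512x512). Strassen reduces 8 recursive multiplications to 7 at each level.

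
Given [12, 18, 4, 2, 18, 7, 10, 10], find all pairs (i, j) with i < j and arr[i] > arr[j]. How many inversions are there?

Finding inversions in [12, 18, 4, 2, 18, 7, 10, 10]:

(0, 2): arr[0]=12 > arr[2]=4
(0, 3): arr[0]=12 > arr[3]=2
(0, 5): arr[0]=12 > arr[5]=7
(0, 6): arr[0]=12 > arr[6]=10
(0, 7): arr[0]=12 > arr[7]=10
(1, 2): arr[1]=18 > arr[2]=4
(1, 3): arr[1]=18 > arr[3]=2
(1, 5): arr[1]=18 > arr[5]=7
(1, 6): arr[1]=18 > arr[6]=10
(1, 7): arr[1]=18 > arr[7]=10
(2, 3): arr[2]=4 > arr[3]=2
(4, 5): arr[4]=18 > arr[5]=7
(4, 6): arr[4]=18 > arr[6]=10
(4, 7): arr[4]=18 > arr[7]=10

Total inversions: 14

The array has 14 inversion(s): (0,2), (0,3), (0,5), (0,6), (0,7), (1,2), (1,3), (1,5), (1,6), (1,7), (2,3), (4,5), (4,6), (4,7). Each pair (i,j) satisfies i < j and arr[i] > arr[j].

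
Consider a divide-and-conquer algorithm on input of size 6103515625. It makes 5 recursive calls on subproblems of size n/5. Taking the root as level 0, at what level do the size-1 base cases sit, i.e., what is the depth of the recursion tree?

For divide and conquer with division factor 5:

Problem sizes at each level:
Level 0: 6103515625
Level 1: 1220703125
Level 2: 244140625
Level 3: 48828125
Level 4: 9765625
Level 5: 1953125
Level 6: 390625
Level 7: 78125
Level 8: 15625
Level 9: 3125
Level 10: 625
Level 11: 125
Level 12: 25
Level 13: 5
Level 14: 1

The root is level 0 and the size-1 base case is level 14 (the tree spans levels 0 through 14, i.e. 15 levels counting the root), so the depth is the number of divisions: log_5(6103515625) = 14

The recursion tree depth is log_5(6103515625) = 14. At each level, the problem size is divided by 5, so it takes 14 divisions to reduce to a base case of size 1. The algorithm makes 5 recursive calls at each level.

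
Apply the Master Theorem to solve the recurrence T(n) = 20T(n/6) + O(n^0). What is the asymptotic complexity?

Master Theorem for T(n) = 20T(n/6) + O(n^0):

a = 20, b = 6, c = 0
log_b(a) = log_6(20) = 1.6720

Case 1: c = 0 < log_6(20) = 1.6720
T(n) = O(n^(log_6 20))

For T(n) = 20T(n/6) + O(n^0): log_6(20) = 1.6720. This is Case 1 of the Master Theorem (c < log_b(a), work dominated by leaves), giving O(n^(log_6 20)).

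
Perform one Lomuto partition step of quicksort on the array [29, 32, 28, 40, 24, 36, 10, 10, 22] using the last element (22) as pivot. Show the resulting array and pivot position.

Lomuto partition with pivot = 22:

Initial array: [29, 32, 28, 40, 24, 36, 10, 10, 22]

arr[0]=29 > 22: no swap
arr[1]=32 > 22: no swap
arr[2]=28 > 22: no swap
arr[3]=40 > 22: no swap
arr[4]=24 > 22: no swap
arr[5]=36 > 22: no swap
arr[6]=10 <= 22: swap with position 0, array becomes [10, 32, 28, 40, 24, 36, 29, 10, 22]
arr[7]=10 <= 22: swap with position 1, array becomes [10, 10, 28, 40, 24, 36, 29, 32, 22]

Place pivot at position 2: [10, 10, 22, 40, 24, 36, 29, 32, 28]
Pivot position: 2

After partitioning with pivot 22, the array becomes [10, 10, 22, 40, 24, 36, 29, 32, 28]. The pivot is placed at index 2. All elements to the left of the pivot are <= 22, and all elements to the right are > 22.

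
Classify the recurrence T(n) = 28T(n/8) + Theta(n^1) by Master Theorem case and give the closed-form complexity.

Master Theorem for T(n) = 28T(n/8) + O(n^1):

a = 28, b = 8, c = 1
log_b(a) = log_8(28) = 1.6025

Case 1: c = 1 < log_8(28) = 1.6025
T(n) = O(n^(log_8 28))

For T(n) = 28T(n/8) + O(n^1): log_8(28) = 1.6025. This is Case 1 of the Master Theorem (c < log_b(a), work dominated by leaves), giving O(n^(log_8 28)).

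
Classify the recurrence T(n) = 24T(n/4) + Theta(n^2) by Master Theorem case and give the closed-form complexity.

Master Theorem for T(n) = 24T(n/4) + O(n^2):

a = 24, b = 4, c = 2
log_b(a) = log_4(24) = 2.2925

Case 1: c = 2 < log_4(24) = 2.2925
T(n) = O(n^(log_4 24))

For T(n) = 24T(n/4) + O(n^2): log_4(24) = 2.2925. This is Case 1 of the Master Theorem (c < log_b(a), work dominated by leaves), giving O(n^(log_4 24)).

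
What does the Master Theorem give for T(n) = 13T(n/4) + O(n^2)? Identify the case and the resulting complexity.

Master Theorem for T(n) = 13T(n/4) + O(n^2):

a = 13, b = 4, c = 2
log_b(a) = log_4(13) = 1.8502

Case 3: c = 2 > log_4(13) = 1.8502
T(n) = O(n^2) = O(n^2)

For T(n) = 13T(n/4) + O(n^2): log_4(13) = 1.8502. This is Case 3 of the Master Theorem (c > log_b(a), work dominated by root), giving O(n^2).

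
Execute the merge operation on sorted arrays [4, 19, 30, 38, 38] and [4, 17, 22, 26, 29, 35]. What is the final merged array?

Merging process:

Compare 4 vs 4: take 4 from left. Merged: [4]
Compare 19 vs 4: take 4 from right. Merged: [4, 4]
Compare 19 vs 17: take 17 from right. Merged: [4, 4, 17]
Compare 19 vs 22: take 19 from left. Merged: [4, 4, 17, 19]
Compare 30 vs 22: take 22 from right. Merged: [4, 4, 17, 19, 22]
Compare 30 vs 26: take 26 from right. Merged: [4, 4, 17, 19, 22, 26]
Compare 30 vs 29: take 29 from right. Merged: [4, 4, 17, 19, 22, 26, 29]
Compare 30 vs 35: take 30 from left. Merged: [4, 4, 17, 19, 22, 26, 29, 30]
Compare 38 vs 35: take 35 from right. Merged: [4, 4, 17, 19, 22, 26, 29, 30, 35]
Append remaining from left: [38, 38]. Merged: [4, 4, 17, 19, 22, 26, 29, 30, 35, 38, 38]

Final merged array: [4, 4, 17, 19, 22, 26, 29, 30, 35, 38, 38]
Total comparisons: 9

The merged array is [4, 4, 17, 19, 22, 26, 29, 30, 35, 38, 38], requiring 9 comparisons. The merge step runs in O(n) time where n is the total number of elements.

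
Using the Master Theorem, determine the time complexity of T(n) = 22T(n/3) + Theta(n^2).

Master Theorem for T(n) = 22T(n/3) + O(n^2):

a = 22, b = 3, c = 2
log_b(a) = log_3(22) = 2.8136

Case 1: c = 2 < log_3(22) = 2.8136
T(n) = O(n^(log_3 22))

For T(n) = 22T(n/3) + O(n^2): log_3(22) = 2.8136. This is Case 1 of the Master Theorem (c < log_b(a), work dominated by leaves), giving O(n^(log_3 22)).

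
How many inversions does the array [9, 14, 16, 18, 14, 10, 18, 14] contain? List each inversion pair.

Finding inversions in [9, 14, 16, 18, 14, 10, 18, 14]:

(1, 5): arr[1]=14 > arr[5]=10
(2, 4): arr[2]=16 > arr[4]=14
(2, 5): arr[2]=16 > arr[5]=10
(2, 7): arr[2]=16 > arr[7]=14
(3, 4): arr[3]=18 > arr[4]=14
(3, 5): arr[3]=18 > arr[5]=10
(3, 7): arr[3]=18 > arr[7]=14
(4, 5): arr[4]=14 > arr[5]=10
(6, 7): arr[6]=18 > arr[7]=14

Total inversions: 9

The array has 9 inversion(s): (1,5), (2,4), (2,5), (2,7), (3,4), (3,5), (3,7), (4,5), (6,7). Each pair (i,j) satisfies i < j and arr[i] > arr[j].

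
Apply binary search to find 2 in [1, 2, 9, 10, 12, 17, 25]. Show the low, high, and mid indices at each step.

Binary search for 2 in [1, 2, 9, 10, 12, 17, 25]:

lo=0, hi=6, mid=3, arr[mid]=10 -> 10 > 2, search left half
lo=0, hi=2, mid=1, arr[mid]=2 -> Found target at index 1!

Binary search finds 2 at index 1 after 2 comparisons. The search repeatedly halves the search space by comparing with the middle element.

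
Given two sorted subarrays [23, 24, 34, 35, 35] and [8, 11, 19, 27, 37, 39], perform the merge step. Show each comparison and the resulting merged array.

Merging process:

Compare 23 vs 8: take 8 from right. Merged: [8]
Compare 23 vs 11: take 11 from right. Merged: [8, 11]
Compare 23 vs 19: take 19 from right. Merged: [8, 11, 19]
Compare 23 vs 27: take 23 from left. Merged: [8, 11, 19, 23]
Compare 24 vs 27: take 24 from left. Merged: [8, 11, 19, 23, 24]
Compare 34 vs 27: take 27 from right. Merged: [8, 11, 19, 23, 24, 27]
Compare 34 vs 37: take 34 from left. Merged: [8, 11, 19, 23, 24, 27, 34]
Compare 35 vs 37: take 35 from left. Merged: [8, 11, 19, 23, 24, 27, 34, 35]
Compare 35 vs 37: take 35 from left. Merged: [8, 11, 19, 23, 24, 27, 34, 35, 35]
Append remaining from right: [37, 39]. Merged: [8, 11, 19, 23, 24, 27, 34, 35, 35, 37, 39]

Final merged array: [8, 11, 19, 23, 24, 27, 34, 35, 35, 37, 39]
Total comparisons: 9

The merged array is [8, 11, 19, 23, 24, 27, 34, 35, 35, 37, 39], requiring 9 comparisons. The merge step runs in O(n) time where n is the total number of elements.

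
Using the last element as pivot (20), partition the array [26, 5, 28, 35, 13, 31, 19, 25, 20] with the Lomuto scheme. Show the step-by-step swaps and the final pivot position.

Lomuto partition with pivot = 20:

Initial array: [26, 5, 28, 35, 13, 31, 19, 25, 20]

arr[0]=26 > 20: no swap
arr[1]=5 <= 20: swap with position 0, array becomes [5, 26, 28, 35, 13, 31, 19, 25, 20]
arr[2]=28 > 20: no swap
arr[3]=35 > 20: no swap
arr[4]=13 <= 20: swap with position 1, array becomes [5, 13, 28, 35, 26, 31, 19, 25, 20]
arr[5]=31 > 20: no swap
arr[6]=19 <= 20: swap with position 2, array becomes [5, 13, 19, 35, 26, 31, 28, 25, 20]
arr[7]=25 > 20: no swap

Place pivot at position 3: [5, 13, 19, 20, 26, 31, 28, 25, 35]
Pivot position: 3

After partitioning with pivot 20, the array becomes [5, 13, 19, 20, 26, 31, 28, 25, 35]. The pivot is placed at index 3. All elements to the left of the pivot are <= 20, and all elements to the right are > 20.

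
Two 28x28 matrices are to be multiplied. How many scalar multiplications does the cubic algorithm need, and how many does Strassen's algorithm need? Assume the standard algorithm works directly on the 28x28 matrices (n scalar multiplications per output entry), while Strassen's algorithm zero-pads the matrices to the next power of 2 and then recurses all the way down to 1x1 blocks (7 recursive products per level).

Matrix multiplication for 28x28 matrices:

Strassen's algorithm requires power-of-2 dimensions. Pad 28x28 to 32x32 (next power of 2).

Standard algorithm: 28^3 = 21952 multiplications
Strassen's algorithm: 7^(log2(32)) = 7^5 = 16807 multiplications
Savings: 21952 - 16807 = 5145 multiplications

Standard: 21952 multiplications (28^3). Strassen: 16807 multiplications (7^5, after padding to 32x32). Strassen reduces 8 recursive multiplications to 7 at each level.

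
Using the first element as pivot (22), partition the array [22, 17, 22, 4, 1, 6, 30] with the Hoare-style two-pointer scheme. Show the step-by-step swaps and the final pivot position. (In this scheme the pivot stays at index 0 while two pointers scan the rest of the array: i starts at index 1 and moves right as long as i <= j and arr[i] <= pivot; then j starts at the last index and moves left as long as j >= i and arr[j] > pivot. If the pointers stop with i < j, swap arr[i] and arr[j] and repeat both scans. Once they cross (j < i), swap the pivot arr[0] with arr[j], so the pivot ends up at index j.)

Hoare-style two-pointer partition with pivot = 22:

Initial array: [22, 17, 22, 4, 1, 6, 30]

Pointers start at i = 1, j = 6.
i ends at 6, j ends at 5: the pointers have crossed (j < i), so scanning stops.

Swap pivot arr[0] with arr[5] to place pivot at position 5: [6, 17, 22, 4, 1, 22, 30]
Pivot position: 5

After partitioning with pivot 22, the array becomes [6, 17, 22, 4, 1, 22, 30]. The pivot is placed at index 5. All elements to the left of the pivot are <= 22, and all elements to the right are > 22.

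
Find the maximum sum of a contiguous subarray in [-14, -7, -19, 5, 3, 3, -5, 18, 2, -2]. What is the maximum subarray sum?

Using Kadane's algorithm on [-14, -7, -19, 5, 3, 3, -5, 18, 2, -2]:

Scanning through the array:
Position 1 (value -7): max_ending_here = -7, max_so_far = -7
Position 2 (value -19): max_ending_here = -19, max_so_far = -7
Position 3 (value 5): max_ending_here = 5, max_so_far = 5
Position 4 (value 3): max_ending_here = 8, max_so_far = 8
Position 5 (value 3): max_ending_here = 11, max_so_far = 11
Position 6 (value -5): max_ending_here = 6, max_so_far = 11
Position 7 (value 18): max_ending_here = 24, max_so_far = 24
Position 8 (value 2): max_ending_here = 26, max_so_far = 26
Position 9 (value -2): max_ending_here = 24, max_so_far = 26

Maximum subarray: [5, 3, 3, -5, 18, 2]
Maximum sum: 26

The maximum subarray is [5, 3, 3, -5, 18, 2] with sum 26. This subarray runs from index 3 to index 8.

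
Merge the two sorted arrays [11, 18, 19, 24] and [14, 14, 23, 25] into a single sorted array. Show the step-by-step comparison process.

Merging process:

Compare 11 vs 14: take 11 from left. Merged: [11]
Compare 18 vs 14: take 14 from right. Merged: [11, 14]
Compare 18 vs 14: take 14 from right. Merged: [11, 14, 14]
Compare 18 vs 23: take 18 from left. Merged: [11, 14, 14, 18]
Compare 19 vs 23: take 19 from left. Merged: [11, 14, 14, 18, 19]
Compare 24 vs 23: take 23 from right. Merged: [11, 14, 14, 18, 19, 23]
Compare 24 vs 25: take 24 from left. Merged: [11, 14, 14, 18, 19, 23, 24]
Append remaining from right: [25]. Merged: [11, 14, 14, 18, 19, 23, 24, 25]

Final merged array: [11, 14, 14, 18, 19, 23, 24, 25]
Total comparisons: 7

The merged array is [11, 14, 14, 18, 19, 23, 24, 25], requiring 7 comparisons. The merge step runs in O(n) time where n is the total number of elements.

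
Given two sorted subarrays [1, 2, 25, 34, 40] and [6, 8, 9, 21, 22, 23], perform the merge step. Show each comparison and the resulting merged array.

Merging process:

Compare 1 vs 6: take 1 from left. Merged: [1]
Compare 2 vs 6: take 2 from left. Merged: [1, 2]
Compare 25 vs 6: take 6 from right. Merged: [1, 2, 6]
Compare 25 vs 8: take 8 from right. Merged: [1, 2, 6, 8]
Compare 25 vs 9: take 9 from right. Merged: [1, 2, 6, 8, 9]
Compare 25 vs 21: take 21 from right. Merged: [1, 2, 6, 8, 9, 21]
Compare 25 vs 22: take 22 from right. Merged: [1, 2, 6, 8, 9, 21, 22]
Compare 25 vs 23: take 23 from right. Merged: [1, 2, 6, 8, 9, 21, 22, 23]
Append remaining from left: [25, 34, 40]. Merged: [1, 2, 6, 8, 9, 21, 22, 23, 25, 34, 40]

Final merged array: [1, 2, 6, 8, 9, 21, 22, 23, 25, 34, 40]
Total comparisons: 8

The merged array is [1, 2, 6, 8, 9, 21, 22, 23, 25, 34, 40], requiring 8 comparisons. The merge step runs in O(n) time where n is the total number of elements.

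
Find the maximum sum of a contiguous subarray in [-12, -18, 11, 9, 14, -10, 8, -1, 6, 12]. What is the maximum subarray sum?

Using Kadane's algorithm on [-12, -18, 11, 9, 14, -10, 8, -1, 6, 12]:

Scanning through the array:
Position 1 (value -18): max_ending_here = -18, max_so_far = -12
Position 2 (value 11): max_ending_here = 11, max_so_far = 11
Position 3 (value 9): max_ending_here = 20, max_so_far = 20
Position 4 (value 14): max_ending_here = 34, max_so_far = 34
Position 5 (value -10): max_ending_here = 24, max_so_far = 34
Position 6 (value 8): max_ending_here = 32, max_so_far = 34
Position 7 (value -1): max_ending_here = 31, max_so_far = 34
Position 8 (value 6): max_ending_here = 37, max_so_far = 37
Position 9 (value 12): max_ending_here = 49, max_so_far = 49

Maximum subarray: [11, 9, 14, -10, 8, -1, 6, 12]
Maximum sum: 49

The maximum subarray is [11, 9, 14, -10, 8, -1, 6, 12] with sum 49. This subarray runs from index 2 to index 9.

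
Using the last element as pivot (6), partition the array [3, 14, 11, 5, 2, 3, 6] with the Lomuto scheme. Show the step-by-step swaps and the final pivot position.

Lomuto partition with pivot = 6:

Initial array: [3, 14, 11, 5, 2, 3, 6]

arr[0]=3 <= 6: swap with position 0, array becomes [3, 14, 11, 5, 2, 3, 6]
arr[1]=14 > 6: no swap
arr[2]=11 > 6: no swap
arr[3]=5 <= 6: swap with position 1, array becomes [3, 5, 11, 14, 2, 3, 6]
arr[4]=2 <= 6: swap with position 2, array becomes [3, 5, 2, 14, 11, 3, 6]
arr[5]=3 <= 6: swap with position 3, array becomes [3, 5, 2, 3, 11, 14, 6]

Place pivot at position 4: [3, 5, 2, 3, 6, 14, 11]
Pivot position: 4

After partitioning with pivot 6, the array becomes [3, 5, 2, 3, 6, 14, 11]. The pivot is placed at index 4. All elements to the left of the pivot are <= 6, and all elements to the right are > 6.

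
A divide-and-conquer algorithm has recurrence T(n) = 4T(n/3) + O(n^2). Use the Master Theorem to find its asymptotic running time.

Master Theorem for T(n) = 4T(n/3) + O(n^2):

a = 4, b = 3, c = 2
log_b(a) = log_3(4) = 1.2619

Case 3: c = 2 > log_3(4) = 1.2619
T(n) = O(n^2) = O(n^2)

For T(n) = 4T(n/3) + O(n^2): log_3(4) = 1.2619. This is Case 3 of the Master Theorem (c > log_b(a), work dominated by root), giving O(n^2).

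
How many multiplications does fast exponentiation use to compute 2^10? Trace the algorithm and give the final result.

Computing 2^10 by squaring (build up from 2^1; each line after the first costs one multiplication):

2^1 = 2
2^2 = (2^1)^2 = 2^2 = 4
2^4 = (2^2)^2 = 4^2 = 16
2^5 = 2 * 2^4 = 2 * 16 = 32
2^10 = (2^5)^2 = 32^2 = 1024

Result: 1024
Multiplications needed: 4 (4 lines after 2^1)

2^10 = 1024. Using exponentiation by squaring, this requires 4 multiplications. The key idea: if the exponent is even, square the half-power; if odd, multiply by the base once.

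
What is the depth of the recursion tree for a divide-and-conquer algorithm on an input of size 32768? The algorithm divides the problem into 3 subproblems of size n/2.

For divide and conquer with division factor 2:

Problem sizes at each level:
Level 0: 32768
Level 1: 16384
Level 2: 8192
Level 3: 4096
Level 4: 2048
Level 5: 1024
Level 6: 512
Level 7: 256
Level 8: 128
Level 9: 64
Level 10: 32
Level 11: 16
Level 12: 8
Level 13: 4
Level 14: 2
Level 15: 1

The root is level 0 and the size-1 base case is level 15 (the tree spans levels 0 through 15, i.e. 16 levels counting the root), so the depth is the number of divisions: log_2(32768) = 15

The recursion tree depth is log_2(32768) = 15. At each level, the problem size is divided by 2, so it takes 15 divisions to reduce to a base case of size 1. The algorithm makes 3 recursive calls at each level.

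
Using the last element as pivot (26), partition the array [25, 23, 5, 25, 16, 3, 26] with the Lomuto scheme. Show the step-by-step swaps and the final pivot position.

Lomuto partition with pivot = 26:

Initial array: [25, 23, 5, 25, 16, 3, 26]

arr[0]=25 <= 26: swap with position 0, array becomes [25, 23, 5, 25, 16, 3, 26]
arr[1]=23 <= 26: swap with position 1, array becomes [25, 23, 5, 25, 16, 3, 26]
arr[2]=5 <= 26: swap with position 2, array becomes [25, 23, 5, 25, 16, 3, 26]
arr[3]=25 <= 26: swap with position 3, array becomes [25, 23, 5, 25, 16, 3, 26]
arr[4]=16 <= 26: swap with position 4, array becomes [25, 23, 5, 25, 16, 3, 26]
arr[5]=3 <= 26: swap with position 5, array becomes [25, 23, 5, 25, 16, 3, 26]

Place pivot at position 6: [25, 23, 5, 25, 16, 3, 26]
Pivot position: 6

After partitioning with pivot 26, the array becomes [25, 23, 5, 25, 16, 3, 26]. The pivot is placed at index 6. All elements to the left of the pivot are <= 26, and all elements to the right are > 26.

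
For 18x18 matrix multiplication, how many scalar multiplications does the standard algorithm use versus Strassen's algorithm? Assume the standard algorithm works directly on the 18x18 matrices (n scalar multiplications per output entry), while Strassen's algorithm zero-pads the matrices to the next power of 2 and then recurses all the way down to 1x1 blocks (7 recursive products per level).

Matrix multiplication for 18x18 matrices:

Strassen's algorithm requires power-of-2 dimensions. Pad 18x18 to 32x32 (next power of 2).

Standard algorithm: 18^3 = 5832 multiplications
Strassen's algorithm: 7^(log2(32)) = 7^5 = 16807 multiplications
Difference: 5832 - 16807 = -10975 (Strassen uses MORE here due to padding overhead — for small or just-over-power-of-2 n, padding can outweigh the per-level savings)

Standard: 5832 multiplications (18^3). Strassen: 16807 multiplications (7^5, after padding to 32x32). Strassen reduces 8 recursive multiplications to 7 at each level.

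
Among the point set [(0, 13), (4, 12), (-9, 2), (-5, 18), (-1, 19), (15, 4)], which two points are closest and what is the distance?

Computing all pairwise distances among 6 points:

d((0, 13), (4, 12)) = 4.1231 <-- minimum
d((0, 13), (-9, 2)) = 14.2127
d((0, 13), (-5, 18)) = 7.0711
d((0, 13), (-1, 19)) = 6.0828
d((0, 13), (15, 4)) = 17.4929
d((4, 12), (-9, 2)) = 16.4012
d((4, 12), (-5, 18)) = 10.8167
d((4, 12), (-1, 19)) = 8.6023
d((4, 12), (15, 4)) = 13.6015
d((-9, 2), (-5, 18)) = 16.4924
d((-9, 2), (-1, 19)) = 18.7883
d((-9, 2), (15, 4)) = 24.0832
d((-5, 18), (-1, 19)) = 4.1231 <-- minimum
d((-5, 18), (15, 4)) = 24.4131
d((-1, 19), (15, 4)) = 21.9317

Minimum distance: 4.1231 (tie among 2 pairs: (0, 13) and (4, 12); (-5, 18) and (-1, 19))

The minimum Euclidean distance is 4.1231. There is a tie: 2 pairs achieve this minimum — (0, 13) and (4, 12); (-5, 18) and (-1, 19). Any of these is a valid closest pair. For 6 points, brute-force pairwise comparison is shown above. For large n, the divide-and-conquer algorithm (sort by x, recurse on halves, check the dividing strip) achieves O(n log n).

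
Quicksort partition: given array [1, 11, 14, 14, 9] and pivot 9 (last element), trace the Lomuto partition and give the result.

Lomuto partition with pivot = 9:

Initial array: [1, 11, 14, 14, 9]

arr[0]=1 <= 9: swap with position 0, array becomes [1, 11, 14, 14, 9]
arr[1]=11 > 9: no swap
arr[2]=14 > 9: no swap
arr[3]=14 > 9: no swap

Place pivot at position 1: [1, 9, 14, 14, 11]
Pivot position: 1

After partitioning with pivot 9, the array becomes [1, 9, 14, 14, 11]. The pivot is placed at index 1. All elements to the left of the pivot are <= 9, and all elements to the right are > 9.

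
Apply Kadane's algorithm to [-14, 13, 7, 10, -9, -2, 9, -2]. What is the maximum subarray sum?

Using Kadane's algorithm on [-14, 13, 7, 10, -9, -2, 9, -2]:

Scanning through the array:
Position 1 (value 13): max_ending_here = 13, max_so_far = 13
Position 2 (value 7): max_ending_here = 20, max_so_far = 20
Position 3 (value 10): max_ending_here = 30, max_so_far = 30
Position 4 (value -9): max_ending_here = 21, max_so_far = 30
Position 5 (value -2): max_ending_here = 19, max_so_far = 30
Position 6 (value 9): max_ending_here = 28, max_so_far = 30
Position 7 (value -2): max_ending_here = 26, max_so_far = 30

Maximum subarray: [13, 7, 10]
Maximum sum: 30

The maximum subarray is [13, 7, 10] with sum 30. This subarray runs from index 1 to index 3.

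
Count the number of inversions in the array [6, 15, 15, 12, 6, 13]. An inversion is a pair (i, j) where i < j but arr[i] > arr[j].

Finding inversions in [6, 15, 15, 12, 6, 13]:

(1, 3): arr[1]=15 > arr[3]=12
(1, 4): arr[1]=15 > arr[4]=6
(1, 5): arr[1]=15 > arr[5]=13
(2, 3): arr[2]=15 > arr[3]=12
(2, 4): arr[2]=15 > arr[4]=6
(2, 5): arr[2]=15 > arr[5]=13
(3, 4): arr[3]=12 > arr[4]=6

Total inversions: 7

The array has 7 inversion(s): (1,3), (1,4), (1,5), (2,3), (2,4), (2,5), (3,4). Each pair (i,j) satisfies i < j and arr[i] > arr[j].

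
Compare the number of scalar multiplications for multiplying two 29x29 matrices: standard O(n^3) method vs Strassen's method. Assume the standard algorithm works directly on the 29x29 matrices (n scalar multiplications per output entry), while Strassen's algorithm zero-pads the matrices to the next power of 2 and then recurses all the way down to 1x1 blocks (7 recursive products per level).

Matrix multiplication for 29x29 matrices:

Strassen's algorithm requires power-of-2 dimensions. Pad 29x29 to 32x32 (next power of 2).

Standard algorithm: 29^3 = 24389 multiplications
Strassen's algorithm: 7^(log2(32)) = 7^5 = 16807 multiplications
Savings: 24389 - 16807 = 7582 multiplications

Standard: 24389 multiplications (29^3). Strassen: 16807 multiplications (7^5, after padding to 32x32). Strassen reduces 8 recursive multiplications to 7 at each level.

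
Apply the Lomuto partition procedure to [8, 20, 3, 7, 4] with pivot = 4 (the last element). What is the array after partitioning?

Lomuto partition with pivot = 4:

Initial array: [8, 20, 3, 7, 4]

arr[0]=8 > 4: no swap
arr[1]=20 > 4: no swap
arr[2]=3 <= 4: swap with position 0, array becomes [3, 20, 8, 7, 4]
arr[3]=7 > 4: no swap

Place pivot at position 1: [3, 4, 8, 7, 20]
Pivot position: 1

After partitioning with pivot 4, the array becomes [3, 4, 8, 7, 20]. The pivot is placed at index 1. All elements to the left of the pivot are <= 4, and all elements to the right are > 4.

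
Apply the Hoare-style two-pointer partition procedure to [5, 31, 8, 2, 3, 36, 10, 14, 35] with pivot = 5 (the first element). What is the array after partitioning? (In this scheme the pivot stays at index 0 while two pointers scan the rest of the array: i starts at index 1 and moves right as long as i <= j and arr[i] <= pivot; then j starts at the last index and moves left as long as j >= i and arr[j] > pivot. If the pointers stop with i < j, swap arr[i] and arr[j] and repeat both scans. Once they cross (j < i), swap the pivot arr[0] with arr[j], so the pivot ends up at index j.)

Hoare-style two-pointer partition with pivot = 5:

Initial array: [5, 31, 8, 2, 3, 36, 10, 14, 35]

Pointers start at i = 1, j = 8.
i stops at index 1 (arr[1]=31 > 5), j stops at index 4 (arr[4]=3 <= 5): swap arr[1] and arr[4], array becomes [5, 3, 8, 2, 31, 36, 10, 14, 35]
i stops at index 2 (arr[2]=8 > 5), j stops at index 3 (arr[3]=2 <= 5): swap arr[2] and arr[3], array becomes [5, 3, 2, 8, 31, 36, 10, 14, 35]
i ends at 3, j ends at 2: the pointers have crossed (j < i), so scanning stops.

Swap pivot arr[0] with arr[2] to place pivot at position 2: [2, 3, 5, 8, 31, 36, 10, 14, 35]
Pivot position: 2

After partitioning with pivot 5, the array becomes [2, 3, 5, 8, 31, 36, 10, 14, 35]. The pivot is placed at index 2. All elements to the left of the pivot are <= 5, and all elements to the right are > 5.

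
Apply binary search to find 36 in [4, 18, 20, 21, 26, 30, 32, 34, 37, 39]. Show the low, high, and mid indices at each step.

Binary search for 36 in [4, 18, 20, 21, 26, 30, 32, 34, 37, 39]:

lo=0, hi=9, mid=4, arr[mid]=26 -> 26 < 36, search right half
lo=5, hi=9, mid=7, arr[mid]=34 -> 34 < 36, search right half
lo=8, hi=9, mid=8, arr[mid]=37 -> 37 > 36, search left half
lo=8 > hi=7, target 36 not found

Binary search determines that 36 is not in the array after 3 comparisons. The search space was exhausted without finding the target.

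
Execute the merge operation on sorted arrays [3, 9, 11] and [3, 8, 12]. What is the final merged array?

Merging process:

Compare 3 vs 3: take 3 from left. Merged: [3]
Compare 9 vs 3: take 3 from right. Merged: [3, 3]
Compare 9 vs 8: take 8 from right. Merged: [3, 3, 8]
Compare 9 vs 12: take 9 from left. Merged: [3, 3, 8, 9]
Compare 11 vs 12: take 11 from left. Merged: [3, 3, 8, 9, 11]
Append remaining from right: [12]. Merged: [3, 3, 8, 9, 11, 12]

Final merged array: [3, 3, 8, 9, 11, 12]
Total comparisons: 5

The merged array is [3, 3, 8, 9, 11, 12], requiring 5 comparisons. The merge step runs in O(n) time where n is the total number of elements.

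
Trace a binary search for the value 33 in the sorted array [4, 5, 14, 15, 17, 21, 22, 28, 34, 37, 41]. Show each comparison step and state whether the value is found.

Binary search for 33 in [4, 5, 14, 15, 17, 21, 22, 28, 34, 37, 41]:

lo=0, hi=10, mid=5, arr[mid]=21 -> 21 < 33, search right half
lo=6, hi=10, mid=8, arr[mid]=34 -> 34 > 33, search left half
lo=6, hi=7, mid=6, arr[mid]=22 -> 22 < 33, search right half
lo=7, hi=7, mid=7, arr[mid]=28 -> 28 < 33, search right half
lo=8 > hi=7, target 33 not found

Binary search determines that 33 is not in the array after 4 comparisons. The search space was exhausted without finding the target.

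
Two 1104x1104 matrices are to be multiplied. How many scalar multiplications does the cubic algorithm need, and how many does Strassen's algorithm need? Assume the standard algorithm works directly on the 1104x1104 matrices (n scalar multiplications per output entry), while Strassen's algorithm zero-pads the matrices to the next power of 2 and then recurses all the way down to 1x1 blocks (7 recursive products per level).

Matrix multiplication for 1104x1104 matrices:

Strassen's algorithm requires power-of-2 dimensions. Pad 1104x1104 to 2048x2048 (next power of 2).

Standard algorithm: 1104^3 = 1345572864 multiplications
Strassen's algorithm: 7^(log2(2048)) = 7^11 = 1977326743 multiplications
Difference: 1345572864 - 1977326743 = -631753879 (Strassen uses MORE here due to padding overhead — for small or just-over-power-of-2 n, padding can outweigh the per-level savings)

Standard: 1345572864 multiplications (1104^3). Strassen: 1977326743 multiplications (7^11, after padding to 2048x2048). Strassen reduces 8 recursive multiplications to 7 at each level.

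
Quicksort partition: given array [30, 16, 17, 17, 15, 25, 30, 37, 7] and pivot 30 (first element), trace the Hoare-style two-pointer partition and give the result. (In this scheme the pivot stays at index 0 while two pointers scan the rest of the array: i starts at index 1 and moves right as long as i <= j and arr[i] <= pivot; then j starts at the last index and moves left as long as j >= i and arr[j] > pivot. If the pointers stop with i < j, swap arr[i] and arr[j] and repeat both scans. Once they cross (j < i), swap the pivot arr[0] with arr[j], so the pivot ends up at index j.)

Hoare-style two-pointer partition with pivot = 30:

Initial array: [30, 16, 17, 17, 15, 25, 30, 37, 7]

Pointers start at i = 1, j = 8.
i stops at index 7 (arr[7]=37 > 30), j stops at index 8 (arr[8]=7 <= 30): swap arr[7] and arr[8], array becomes [30, 16, 17, 17, 15, 25, 30, 7, 37]
i ends at 8, j ends at 7: the pointers have crossed (j < i), so scanning stops.

Swap pivot arr[0] with arr[7] to place pivot at position 7: [7, 16, 17, 17, 15, 25, 30, 30, 37]
Pivot position: 7

After partitioning with pivot 30, the array becomes [7, 16, 17, 17, 15, 25, 30, 30, 37]. The pivot is placed at index 7. All elements to the left of the pivot are <= 30, and all elements to the right are > 30.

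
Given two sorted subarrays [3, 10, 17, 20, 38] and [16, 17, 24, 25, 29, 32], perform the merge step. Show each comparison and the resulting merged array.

Merging process:

Compare 3 vs 16: take 3 from left. Merged: [3]
Compare 10 vs 16: take 10 from left. Merged: [3, 10]
Compare 17 vs 16: take 16 from right. Merged: [3, 10, 16]
Compare 17 vs 17: take 17 from left. Merged: [3, 10, 16, 17]
Compare 20 vs 17: take 17 from right. Merged: [3, 10, 16, 17, 17]
Compare 20 vs 24: take 20 from left. Merged: [3, 10, 16, 17, 17, 20]
Compare 38 vs 24: take 24 from right. Merged: [3, 10, 16, 17, 17, 20, 24]
Compare 38 vs 25: take 25 from right. Merged: [3, 10, 16, 17, 17, 20, 24, 25]
Compare 38 vs 29: take 29 from right. Merged: [3, 10, 16, 17, 17, 20, 24, 25, 29]
Compare 38 vs 32: take 32 from right. Merged: [3, 10, 16, 17, 17, 20, 24, 25, 29, 32]
Append remaining from left: [38]. Merged: [3, 10, 16, 17, 17, 20, 24, 25, 29, 32, 38]

Final merged array: [3, 10, 16, 17, 17, 20, 24, 25, 29, 32, 38]
Total comparisons: 10

The merged array is [3, 10, 16, 17, 17, 20, 24, 25, 29, 32, 38], requiring 10 comparisons. The merge step runs in O(n) time where n is the total number of elements.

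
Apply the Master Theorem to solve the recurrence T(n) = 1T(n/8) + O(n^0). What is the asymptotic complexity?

Master Theorem for T(n) = 1T(n/8) + O(n^0):

a = 1, b = 8, c = 0
log_b(a) = log_8(1) = 0.0000

Case 2: c = 0 = log_8(1) = 0.0000
T(n) = O(n^0 log n) = O(log n)

For T(n) = 1T(n/8) + O(n^0): log_8(1) = 0.0000. This is Case 2 of the Master Theorem (c = log_b(a), equal work at all levels), giving O(log n).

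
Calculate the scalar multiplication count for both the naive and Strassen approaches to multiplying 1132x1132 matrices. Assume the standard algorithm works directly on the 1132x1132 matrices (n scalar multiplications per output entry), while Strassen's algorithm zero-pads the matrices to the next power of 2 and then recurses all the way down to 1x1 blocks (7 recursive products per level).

Matrix multiplication for 1132x1132 matrices:

Strassen's algorithm requires power-of-2 dimensions. Pad 1132x1132 to 2048x2048 (next power of 2).

Standard algorithm: 1132^3 = 1450571968 multiplications
Strassen's algorithm: 7^(log2(2048)) = 7^11 = 1977326743 multiplications
Difference: 1450571968 - 1977326743 = -526754775 (Strassen uses MORE here due to padding overhead — for small or just-over-power-of-2 n, padding can outweigh the per-level savings)

Standard: 1450571968 multiplications (1132^3). Strassen: 1977326743 multiplications (7^11, after padding to 2048x2048). Strassen reduces 8 recursive multiplications to 7 at each level.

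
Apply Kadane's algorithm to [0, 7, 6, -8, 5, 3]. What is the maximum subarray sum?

Using Kadane's algorithm on [0, 7, 6, -8, 5, 3]:

Scanning through the array:
Position 1 (value 7): max_ending_here = 7, max_so_far = 7
Position 2 (value 6): max_ending_here = 13, max_so_far = 13
Position 3 (value -8): max_ending_here = 5, max_so_far = 13
Position 4 (value 5): max_ending_here = 10, max_so_far = 13
Position 5 (value 3): max_ending_here = 13, max_so_far = 13

Maximum subarray: [0, 7, 6]
Maximum sum: 13

The maximum subarray is [0, 7, 6] with sum 13. This subarray runs from index 0 to index 2.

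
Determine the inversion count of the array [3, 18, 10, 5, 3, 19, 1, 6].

Finding inversions in [3, 18, 10, 5, 3, 19, 1, 6]:

(0, 6): arr[0]=3 > arr[6]=1
(1, 2): arr[1]=18 > arr[2]=10
(1, 3): arr[1]=18 > arr[3]=5
(1, 4): arr[1]=18 > arr[4]=3
(1, 6): arr[1]=18 > arr[6]=1
(1, 7): arr[1]=18 > arr[7]=6
(2, 3): arr[2]=10 > arr[3]=5
(2, 4): arr[2]=10 > arr[4]=3
(2, 6): arr[2]=10 > arr[6]=1
(2, 7): arr[2]=10 > arr[7]=6
(3, 4): arr[3]=5 > arr[4]=3
(3, 6): arr[3]=5 > arr[6]=1
(4, 6): arr[4]=3 > arr[6]=1
(5, 6): arr[5]=19 > arr[6]=1
(5, 7): arr[5]=19 > arr[7]=6

Total inversions: 15

The array has 15 inversion(s): (0,6), (1,2), (1,3), (1,4), (1,6), (1,7), (2,3), (2,4), (2,6), (2,7), (3,4), (3,6), (4,6), (5,6), (5,7). Each pair (i,j) satisfies i < j and arr[i] > arr[j].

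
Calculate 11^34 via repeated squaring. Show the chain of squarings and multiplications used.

Computing 11^34 by squaring (build up from 11^1; each line after the first costs one multiplication):

11^1 = 11
11^2 = (11^1)^2 = 11^2 = 121
11^4 = (11^2)^2 = 121^2 = 14641
11^8 = (11^4)^2 = 14641^2 = 214358881
11^16 = (11^8)^2 = 214358881^2 = 45949729863572161
11^17 = 11 * 11^16 = 11 * 45949729863572161 = 505447028499293771
11^34 = (11^17)^2 = 505447028499293771^2 = 255476698618765889551019445759400441

Result: 255476698618765889551019445759400441
Multiplications needed: 6 (6 lines after 11^1)

11^34 = 255476698618765889551019445759400441. Using exponentiation by squaring, this requires 6 multiplications. The key idea: if the exponent is even, square the half-power; if odd, multiply by the base once.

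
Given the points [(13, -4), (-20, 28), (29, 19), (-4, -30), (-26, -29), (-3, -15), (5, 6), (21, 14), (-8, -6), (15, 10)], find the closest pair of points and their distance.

Computing all pairwise distances among 10 points:

d((13, -4), (-20, 28)) = 45.9674
d((13, -4), (29, 19)) = 28.0179
d((13, -4), (-4, -30)) = 31.0644
d((13, -4), (-26, -29)) = 46.3249
d((13, -4), (-3, -15)) = 19.4165
d((13, -4), (5, 6)) = 12.8062
d((13, -4), (21, 14)) = 19.6977
d((13, -4), (-8, -6)) = 21.095
d((13, -4), (15, 10)) = 14.1421
d((-20, 28), (29, 19)) = 49.8197
d((-20, 28), (-4, -30)) = 60.1664
d((-20, 28), (-26, -29)) = 57.3149
d((-20, 28), (-3, -15)) = 46.2385
d((-20, 28), (5, 6)) = 33.3017
d((-20, 28), (21, 14)) = 43.3244
d((-20, 28), (-8, -6)) = 36.0555
d((-20, 28), (15, 10)) = 39.3573
d((29, 19), (-4, -30)) = 59.0762
d((29, 19), (-26, -29)) = 73.0
d((29, 19), (-3, -15)) = 46.6905
d((29, 19), (5, 6)) = 27.2947
d((29, 19), (21, 14)) = 9.434
d((29, 19), (-8, -6)) = 44.6542
d((29, 19), (15, 10)) = 16.6433
d((-4, -30), (-26, -29)) = 22.0227
d((-4, -30), (-3, -15)) = 15.0333
d((-4, -30), (5, 6)) = 37.108
d((-4, -30), (21, 14)) = 50.6063
d((-4, -30), (-8, -6)) = 24.3311
d((-4, -30), (15, 10)) = 44.2832
d((-26, -29), (-3, -15)) = 26.9258
d((-26, -29), (5, 6)) = 46.7547
d((-26, -29), (21, 14)) = 63.7024
d((-26, -29), (-8, -6)) = 29.2062
d((-26, -29), (15, 10)) = 56.5862
d((-3, -15), (5, 6)) = 22.4722
d((-3, -15), (21, 14)) = 37.6431
d((-3, -15), (-8, -6)) = 10.2956
d((-3, -15), (15, 10)) = 30.8058
d((5, 6), (21, 14)) = 17.8885
d((5, 6), (-8, -6)) = 17.6918
d((5, 6), (15, 10)) = 10.7703
d((21, 14), (-8, -6)) = 35.2278
d((21, 14), (15, 10)) = 7.2111 <-- minimum
d((-8, -6), (15, 10)) = 28.0179

Closest pair: (21, 14) and (15, 10) with distance 7.2111

The closest pair is (21, 14) and (15, 10) with Euclidean distance 7.2111. For 10 points, brute-force pairwise comparison is shown above. For large n, the divide-and-conquer algorithm (sort by x, recurse on halves, check the dividing strip) achieves O(n log n).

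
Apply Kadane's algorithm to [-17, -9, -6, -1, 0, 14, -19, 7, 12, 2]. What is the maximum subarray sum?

Using Kadane's algorithm on [-17, -9, -6, -1, 0, 14, -19, 7, 12, 2]:

Scanning through the array:
Position 1 (value -9): max_ending_here = -9, max_so_far = -9
Position 2 (value -6): max_ending_here = -6, max_so_far = -6
Position 3 (value -1): max_ending_here = -1, max_so_far = -1
Position 4 (value 0): max_ending_here = 0, max_so_far = 0
Position 5 (value 14): max_ending_here = 14, max_so_far = 14
Position 6 (value -19): max_ending_here = -5, max_so_far = 14
Position 7 (value 7): max_ending_here = 7, max_so_far = 14
Position 8 (value 12): max_ending_here = 19, max_so_far = 19
Position 9 (value 2): max_ending_here = 21, max_so_far = 21

Maximum subarray: [7, 12, 2]
Maximum sum: 21

The maximum subarray is [7, 12, 2] with sum 21. This subarray runs from index 7 to index 9.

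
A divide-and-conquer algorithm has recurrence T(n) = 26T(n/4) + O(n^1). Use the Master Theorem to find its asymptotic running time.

Master Theorem for T(n) = 26T(n/4) + O(n^1):

a = 26, b = 4, c = 1
log_b(a) = log_4(26) = 2.3502

Case 1: c = 1 < log_4(26) = 2.3502
T(n) = O(n^(log_4 26))

For T(n) = 26T(n/4) + O(n^1): log_4(26) = 2.3502. This is Case 1 of the Master Theorem (c < log_b(a), work dominated by leaves), giving O(n^(log_4 26)).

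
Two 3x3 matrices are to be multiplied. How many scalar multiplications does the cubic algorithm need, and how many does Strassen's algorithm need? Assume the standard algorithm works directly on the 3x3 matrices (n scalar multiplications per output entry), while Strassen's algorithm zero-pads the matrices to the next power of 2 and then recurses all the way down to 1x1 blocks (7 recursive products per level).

Matrix multiplication for 3x3 matrices:

Strassen's algorithm requires power-of-2 dimensions. Pad 3x3 to 4x4 (next power of 2).

Standard algorithm: 3^3 = 27 multiplications
Strassen's algorithm: 7^(log2(4)) = 7^2 = 49 multiplications
Difference: 27 - 49 = -22 (Strassen uses MORE here due to padding overhead — for small or just-over-power-of-2 n, padding can outweigh the per-level savings)

Standard: 27 multiplications (3^3). Strassen: 49 multiplications (7^2, after padding to 4x4). Strassen reduces 8 recursive multiplications to 7 at each level.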